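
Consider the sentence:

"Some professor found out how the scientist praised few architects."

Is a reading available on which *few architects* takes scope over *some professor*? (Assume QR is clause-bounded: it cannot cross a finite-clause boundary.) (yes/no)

Structurally, *few architects* is inside the embedded question *how the scientist praised few architects*.
An indirect question is a wh-island; the filled [Spec,CP] blocks QR across the CP edge.
So *few architects* cannot raise to a position above *some professor*.

No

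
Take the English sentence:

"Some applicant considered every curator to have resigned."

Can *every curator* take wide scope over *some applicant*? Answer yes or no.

Yes

*every curator* is an ECM subject; ECM complements are not islands, and the embedded quantifier may take matrix scope.
Ordinary QR to a clause-peripheral position gives the wide-scope LF for the lower DP.
So *every curator* > *some applicant* is among the available readings.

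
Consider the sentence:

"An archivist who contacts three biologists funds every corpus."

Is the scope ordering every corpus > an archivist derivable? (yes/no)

Although the sentence contains a relative clause (*who contacts three biologists*), *every corpus* is outside it, in the matrix VP.
QR within a single clause is free, so the lower quantifier may take scope over the higher one.

Yes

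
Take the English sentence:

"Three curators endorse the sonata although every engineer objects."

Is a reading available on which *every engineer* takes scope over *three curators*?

*every engineer* is embedded in the adjunct clause *although every engineer objects*.
Adjuncts are opaque for quantifier raising; a quantifier in an adjunct stays inside it.
Hence only narrow scope for *every engineer* (under *three curators*) survives.

No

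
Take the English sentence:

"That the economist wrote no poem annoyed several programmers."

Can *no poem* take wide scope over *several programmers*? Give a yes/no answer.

*no poem* is embedded in the sentential subject *that the economist wrote no poem*.
The Sentential Subject Constraint rules out raising the quantifier out of the that-clause subject.
There is no licit LF on which *no poem* c-commands *several programmers*.

No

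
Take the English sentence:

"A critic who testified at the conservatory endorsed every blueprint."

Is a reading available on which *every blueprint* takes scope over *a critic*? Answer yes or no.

The RC *who testified at the conservatory* is an island, but *every blueprint* is not inside it — it is the matrix object, a clausemate of *a critic*.
Ordinary QR to a clause-peripheral position gives the wide-scope LF for the lower DP.

Yes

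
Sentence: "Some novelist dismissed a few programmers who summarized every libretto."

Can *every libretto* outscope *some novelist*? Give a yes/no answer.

No

Structurally, *every libretto* is inside the relative clause *who summarized every libretto* modifying *a few programmers*.
Relative clauses block scope extraction: QR cannot target a position outside the modified NP.
So *every libretto* cannot raise high enough to outscope *some novelist*; only the surface ordering *some novelist* > *every libretto* is available.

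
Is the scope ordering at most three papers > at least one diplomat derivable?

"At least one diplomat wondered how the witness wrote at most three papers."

*at most three papers* is embedded in the embedded question *how the witness wrote at most three papers*.
QR across an interrogative CP boundary is ruled out as a wh-island violation.
There is no licit LF on which *at most three papers* c-commands *at least one diplomat*.

No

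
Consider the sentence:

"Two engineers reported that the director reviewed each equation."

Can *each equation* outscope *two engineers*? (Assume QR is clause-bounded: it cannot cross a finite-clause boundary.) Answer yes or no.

No

The DP *each equation* is contained in the finite complement clause *that the director reviewed each equation*.
Given the clause-boundedness assumption, QR cannot cross the finite CP into the matrix.
So *each equation* cannot raise high enough to outscope *two engineers*; only the surface ordering *two engineers* > *each equation* is available.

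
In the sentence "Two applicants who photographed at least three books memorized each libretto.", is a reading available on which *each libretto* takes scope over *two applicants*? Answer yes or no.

*each libretto* is a matrix argument; only *two applicants* is modified by the relative clause *who photographed at least three books*, so the RC island is irrelevant to the target quantifier.
With no island boundary between them, the object can take inverse scope over the subject via ordinary QR within the clause.
So *each libretto* > *two applicants* is among the available readings.

Yes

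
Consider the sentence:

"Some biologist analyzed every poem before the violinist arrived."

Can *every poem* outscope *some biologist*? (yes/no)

Although there is an adjunct clause, *every poem* is in the main clause, not inside the adjunct.
Clause-internal QR can adjoin the lower DP above the subject, yielding the inverse reading.

Yes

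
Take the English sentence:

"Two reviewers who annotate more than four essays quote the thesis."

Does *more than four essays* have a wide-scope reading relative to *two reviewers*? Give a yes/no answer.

No

Structurally, *more than four essays* is inside the relative clause *who annotate more than four essays*.
QR out of a relative clause is ruled out by the relative-clause island constraint.
*more than four essays* is confined to the island and cannot take scope over *two reviewers*.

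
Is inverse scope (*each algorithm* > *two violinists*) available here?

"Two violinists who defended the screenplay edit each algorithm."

*each algorithm* sits in the matrix clause, not in the relative clause on *two violinists*.
Ordinary QR to a clause-peripheral position gives the wide-scope LF for the lower DP.

Yes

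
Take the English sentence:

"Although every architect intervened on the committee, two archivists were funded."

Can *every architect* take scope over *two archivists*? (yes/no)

The target quantifier *every architect* is part of the adjunct clause *although every architect intervened on the committee*.
Adjunct clauses are scope islands: a quantifier inside an adjunct cannot raise into the matrix clause.
*every architect* > *two archivists* would require crossing that boundary, which is illicit.

No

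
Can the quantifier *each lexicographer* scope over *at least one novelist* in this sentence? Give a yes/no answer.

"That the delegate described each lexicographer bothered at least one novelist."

No

*each lexicographer* is embedded in the sentential subject *that the delegate described each lexicographer*.
Sentential subjects are islands: a quantifier inside the subject clause cannot raise over the matrix predicate.
The ordering *each lexicographer* > *at least one novelist* is therefore underivable.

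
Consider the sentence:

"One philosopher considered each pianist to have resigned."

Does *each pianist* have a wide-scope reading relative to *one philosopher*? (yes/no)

Yes

This is an ECM construction: *each pianist* is the infinitival subject, Case-marked by the matrix verb, and the infinitive is transparent for QR.
Clause-internal QR can adjoin the lower DP above the subject, yielding the inverse reading.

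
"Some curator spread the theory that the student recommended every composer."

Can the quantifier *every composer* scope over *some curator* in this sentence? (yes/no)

The target quantifier *every composer* is part of the complex NP *the theory that the student recommended every composer*.
The Complex NP Constraint bars QR out of the complement clause of a noun.
*every composer* > *some curator* would require crossing that boundary, which is illicit.
(Only the surface reading survives: one fixed curator with respect to all the relevant composers.)

No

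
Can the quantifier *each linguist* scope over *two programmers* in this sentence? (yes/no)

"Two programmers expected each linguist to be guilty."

Yes

This is an ECM construction: *each linguist* is the infinitival subject, Case-marked by the matrix verb, and the infinitive is transparent for QR.
Clause-internal QR can adjoin the lower DP above the subject, yielding the inverse reading.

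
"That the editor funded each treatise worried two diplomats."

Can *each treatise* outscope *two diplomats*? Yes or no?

No

*each treatise* is embedded in the sentential subject *that the editor funded each treatise*.
Clausal subjects are scope islands; QR from inside the subject into the matrix is barred.
There is no licit LF on which *each treatise* c-commands *two diplomats*.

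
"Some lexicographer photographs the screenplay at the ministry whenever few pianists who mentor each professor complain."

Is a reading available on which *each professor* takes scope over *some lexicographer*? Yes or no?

*each professor* occurs within the relative clause *who mentor each professor*, which is itself inside the adjunct *whenever few pianists who mentor each professor complain*.
The quantifier would have to escape first the RC and then the adjunct — two independent island violations.
So the wide-scope reading for *each professor* is blocked.

No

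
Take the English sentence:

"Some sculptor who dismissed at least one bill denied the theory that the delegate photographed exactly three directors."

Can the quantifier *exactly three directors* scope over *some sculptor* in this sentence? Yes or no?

*exactly three directors* occurs within the complex NP *the theory that the delegate photographed exactly three directors*.
The Complex NP Constraint bars QR out of the complement clause of a noun.
*exactly three directors* is confined to the island and cannot take scope over *some sculptor*.
(Only the surface reading survives: one fixed sculptor with respect to all the relevant directors.)

No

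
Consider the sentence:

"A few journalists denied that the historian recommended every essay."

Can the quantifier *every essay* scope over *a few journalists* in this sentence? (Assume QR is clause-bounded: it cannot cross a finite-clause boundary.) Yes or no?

No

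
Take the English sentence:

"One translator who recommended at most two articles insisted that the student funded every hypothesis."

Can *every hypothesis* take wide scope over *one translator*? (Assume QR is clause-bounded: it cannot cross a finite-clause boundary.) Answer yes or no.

No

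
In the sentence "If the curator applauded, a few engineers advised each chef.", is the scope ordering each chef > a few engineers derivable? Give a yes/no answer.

Yes

Neither queried DP is inside the adjunct, so the adjunct-island constraint does not apply.
Nothing blocks QR of the lower DP to a position above the higher one, so inverse scope is available.
So *each chef* > *a few engineers* is among the available readings.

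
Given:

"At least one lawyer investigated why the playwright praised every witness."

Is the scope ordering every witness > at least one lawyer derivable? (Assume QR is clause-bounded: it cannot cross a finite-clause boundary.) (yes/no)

*every witness* occurs within the embedded question *why the playwright praised every witness*.
Embedded wh-clauses are opaque for QR, so the quantifier stays inside the question.
The inverse ordering *every witness* > *at least one lawyer* is therefore underivable.

No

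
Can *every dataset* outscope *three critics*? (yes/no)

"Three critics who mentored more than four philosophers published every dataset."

*every dataset* is a matrix argument; only *three critics* is modified by the relative clause *who mentored more than four philosophers*, so the RC island is irrelevant to the target quantifier.
Nothing blocks QR of the lower DP to a position above the higher one, so inverse scope is available.
The sentence is scopally ambiguous between *three critics* > *every dataset* and *every dataset* > *three critics*.

Yes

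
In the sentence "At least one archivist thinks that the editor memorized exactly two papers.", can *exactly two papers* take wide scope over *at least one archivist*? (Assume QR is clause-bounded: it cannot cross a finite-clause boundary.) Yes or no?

No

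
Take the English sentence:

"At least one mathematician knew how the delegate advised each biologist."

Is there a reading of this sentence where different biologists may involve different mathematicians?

No

The described interpretation is the *each biologist* > *at least one mathematician* scoping.
The DP *each biologist* is contained in the embedded question *how the delegate advised each biologist*.
Embedded questions are wh-islands: a quantifier inside an indirect question cannot QR into the matrix clause.
The inverse ordering *each biologist* > *at least one mathematician* is therefore underivable.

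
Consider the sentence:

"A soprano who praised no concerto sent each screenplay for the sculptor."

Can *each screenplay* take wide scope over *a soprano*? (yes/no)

The RC *who praised no concerto* is an island, but *each screenplay* is not inside it — it is the matrix object, a clausemate of *a soprano*.
Clause-internal QR can adjoin the lower DP above the subject, yielding the inverse reading.

Yes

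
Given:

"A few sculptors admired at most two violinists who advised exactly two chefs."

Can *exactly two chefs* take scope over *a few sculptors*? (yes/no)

The DP *exactly two chefs* is contained in the relative clause *who advised exactly two chefs* modifying *at most two violinists*.
Quantifiers inside a relative clause are trapped there; the RC boundary blocks QR.
The inverse ordering *exactly two chefs* > *a few sculptors* is therefore underivable.

No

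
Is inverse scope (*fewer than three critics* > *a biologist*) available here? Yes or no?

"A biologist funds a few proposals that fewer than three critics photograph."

*fewer than three critics* is embedded in the relative clause *that fewer than three critics photograph* modifying *a few proposals*.
Relative clauses are scope islands: a quantifier cannot QR out of a relative clause to take scope in the matrix clause.
*fewer than three critics* is confined to the island and cannot take scope over *a biologist*.

No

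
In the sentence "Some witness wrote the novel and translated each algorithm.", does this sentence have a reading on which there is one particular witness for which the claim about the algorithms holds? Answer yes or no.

Yes

This is the *some witness* > *each algorithm* reading.
Nothing needs to raise for *some witness* > *each algorithm*, so no island constraint is at stake.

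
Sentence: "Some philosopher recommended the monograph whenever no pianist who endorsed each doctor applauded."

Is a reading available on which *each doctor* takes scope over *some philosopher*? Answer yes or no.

The DP *each doctor* is contained in the relative clause *who endorsed each doctor*, which is itself inside the adjunct *whenever no pianist who endorsed each doctor applauded*.
Two island boundaries intervene — the relative clause and the adjunct. Either alone would block QR.
So *each doctor* cannot raise high enough to outscope *some philosopher*; only the surface ordering *some philosopher* > *each doctor* is available.
(Only the surface reading survives: one fixed philosopher with respect to all the relevant doctors.)

No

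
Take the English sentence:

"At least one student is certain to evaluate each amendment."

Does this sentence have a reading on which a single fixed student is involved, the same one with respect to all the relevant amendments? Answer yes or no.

Yes

That reading corresponds to *at least one student* > *each amendment*.
Nothing needs to raise for *at least one student* > *each amendment*, so no island constraint is at stake.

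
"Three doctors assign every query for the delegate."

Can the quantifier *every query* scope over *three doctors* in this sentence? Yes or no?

Yes

Both DPs are arguments of the same predicate; there is no clause or island boundary between them.
Nothing blocks QR of the lower DP to a position above the higher one, so inverse scope is available.
The sentence is scopally ambiguous between *three doctors* > *every query* and *every query* > *three doctors*.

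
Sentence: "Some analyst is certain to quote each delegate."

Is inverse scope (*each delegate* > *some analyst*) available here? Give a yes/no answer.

Yes

The matrix predicate is a raising verb, whose infinitival complement is not a scope island — *each delegate* can QR into the matrix clause.
Since no island is crossed, the inverse ordering is licensed alongside surface scope.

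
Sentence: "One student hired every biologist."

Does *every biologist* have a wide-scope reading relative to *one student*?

Both DPs are arguments of the same predicate; there is no clause or island boundary between them.
QR within a single clause is free, so the lower quantifier may take scope over the higher one.

Yes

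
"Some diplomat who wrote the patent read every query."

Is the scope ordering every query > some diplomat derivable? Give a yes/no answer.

Yes

*every query* is a matrix argument; only *some diplomat* is modified by the relative clause *who wrote the patent*, so the RC island is irrelevant to the target quantifier.
With no island boundary between them, the object can take inverse scope over the subject via ordinary QR within the clause.
The sentence is scopally ambiguous between *some diplomat* > *every query* and *every query* > *some diplomat*.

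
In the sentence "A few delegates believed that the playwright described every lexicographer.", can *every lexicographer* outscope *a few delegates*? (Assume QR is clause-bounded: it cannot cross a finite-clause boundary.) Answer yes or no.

No

Structurally, *every lexicographer* is inside the finite complement clause *that the playwright described every lexicographer*.
Finite CP is the ceiling for QR here, by assumption.
The inverse ordering *every lexicographer* > *a few delegates* is therefore underivable.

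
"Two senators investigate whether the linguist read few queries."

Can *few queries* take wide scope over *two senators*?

No

The DP *few queries* is contained in the embedded question *whether the linguist read few queries*.
Embedded wh-clauses are opaque for QR, so the quantifier stays inside the question.
There is no licit LF on which *few queries* c-commands *two senators*.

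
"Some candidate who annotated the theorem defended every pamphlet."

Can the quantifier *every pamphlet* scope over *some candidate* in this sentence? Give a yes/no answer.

Yes

*every pamphlet* sits in the matrix clause, not in the relative clause on *some candidate*.
Clause-internal QR can adjoin the lower DP above the subject, yielding the inverse reading.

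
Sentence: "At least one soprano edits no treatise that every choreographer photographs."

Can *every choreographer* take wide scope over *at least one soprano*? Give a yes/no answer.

*every choreographer* is embedded in the relative clause *that every choreographer photographs* modifying *no treatise*.
The relative clause forms an island for QR, so the quantifier is confined to the head noun's restrictor.
So the wide-scope reading for *every choreographer* is blocked.

No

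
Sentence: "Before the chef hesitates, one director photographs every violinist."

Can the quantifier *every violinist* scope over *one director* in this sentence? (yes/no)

*every violinist* is a matrix argument; the adjunct is an island but the target quantifier is outside it.
No island intervenes, so both surface and inverse scope are derivable.

Yes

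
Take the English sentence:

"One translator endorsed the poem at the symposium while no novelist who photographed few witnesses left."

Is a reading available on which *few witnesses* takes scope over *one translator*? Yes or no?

No

*few witnesses* occurs within the relative clause *who photographed few witnesses*, which is itself inside the adjunct *while no novelist who photographed few witnesses left*.
Even if one barrier were somehow void, the other would still block QR.
So the wide-scope reading for *few witnesses* is blocked.
(Only the surface reading survives: one fixed translator with respect to all the relevant witnesses.)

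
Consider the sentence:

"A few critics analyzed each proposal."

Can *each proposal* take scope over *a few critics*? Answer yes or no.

*a few critics* and *each proposal* are co-arguments of the matrix verb, with nothing but a clause-internal boundary between them.
QR within a single clause is free, so the lower quantifier may take scope over the higher one.

Yes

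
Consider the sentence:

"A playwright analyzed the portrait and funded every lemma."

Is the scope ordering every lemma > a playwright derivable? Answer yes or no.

No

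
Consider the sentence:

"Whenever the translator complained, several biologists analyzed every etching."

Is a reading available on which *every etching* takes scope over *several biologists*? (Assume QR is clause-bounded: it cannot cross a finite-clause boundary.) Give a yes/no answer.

Yes

Although there is an adjunct clause, *every etching* is in the main clause, not inside the adjunct.
Ordinary QR to a clause-peripheral position gives the wide-scope LF for the lower DP.
The sentence is scopally ambiguous between *several biologists* > *every etching* and *every etching* > *several biologists*.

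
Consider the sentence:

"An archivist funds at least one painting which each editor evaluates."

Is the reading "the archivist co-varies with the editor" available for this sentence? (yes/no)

That reading corresponds to *each editor* > *an archivist*.
Structurally, *each editor* is inside the relative clause *which each editor evaluates* modifying *at least one painting*.
A relative clause is a scope island — quantifier raising cannot cross its boundary.
The inverse ordering *each editor* > *an archivist* is therefore underivable.

No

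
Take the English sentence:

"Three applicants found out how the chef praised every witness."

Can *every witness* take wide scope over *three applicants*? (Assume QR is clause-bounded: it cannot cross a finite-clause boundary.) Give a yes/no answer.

The DP *every witness* is contained in the embedded question *how the chef praised every witness*.
Embedded questions are wh-islands: a quantifier inside an indirect question cannot QR into the matrix clause.
Hence only narrow scope for *every witness* (under *three applicants*) survives.

No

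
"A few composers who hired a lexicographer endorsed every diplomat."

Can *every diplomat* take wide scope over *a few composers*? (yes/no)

Yes

Although the sentence contains a relative clause (*who hired a lexicographer*), *every diplomat* is outside it, in the matrix VP.
Nothing blocks QR of the lower DP to a position above the higher one, so inverse scope is available.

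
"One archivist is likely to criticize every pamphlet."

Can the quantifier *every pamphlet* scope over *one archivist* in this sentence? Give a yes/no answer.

Raising constructions are monoclausal for scope purposes; *every pamphlet* is not separated from *one archivist* by any island.
QR within a single clause is free, so the lower quantifier may take scope over the higher one.
Both orderings are possible: *one archivist* > *every pamphlet* and *every pamphlet* > *one archivist*.

Yes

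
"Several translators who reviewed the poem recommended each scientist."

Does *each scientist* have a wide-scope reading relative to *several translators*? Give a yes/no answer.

*each scientist* sits in the matrix clause, not in the relative clause on *several translators*.
QR within a single clause is free, so the lower quantifier may take scope over the higher one.
Both orderings are possible: *several translators* > *each scientist* and *each scientist* > *several translators*.

Yes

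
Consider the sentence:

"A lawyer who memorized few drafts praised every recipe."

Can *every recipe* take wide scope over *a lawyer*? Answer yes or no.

Yes

Although the sentence contains a relative clause (*who memorized few drafts*), *every recipe* is outside it, in the matrix VP.
Nothing blocks QR of the lower DP to a position above the higher one, so inverse scope is available.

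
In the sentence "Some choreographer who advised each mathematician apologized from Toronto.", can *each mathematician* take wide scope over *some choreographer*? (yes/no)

*each mathematician* is embedded in the relative clause *who advised each mathematician*.
Relative clauses are scope islands: a quantifier cannot QR out of a relative clause to take scope in the matrix clause.
*each mathematician* is confined to the island and cannot take scope over *some choreographer*.

No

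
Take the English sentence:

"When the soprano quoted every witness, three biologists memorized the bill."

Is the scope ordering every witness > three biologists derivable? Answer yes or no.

Structurally, *every witness* is inside the adjunct clause *when the soprano quoted every witness*.
Since the clause is an adjunct (not a complement), the Adjunct Condition blocks QR across its edge.
*every witness* is confined to the island and cannot take scope over *three biologists*.

No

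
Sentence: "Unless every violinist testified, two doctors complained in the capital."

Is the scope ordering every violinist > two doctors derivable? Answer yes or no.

No

*every violinist* is embedded in the adjunct clause *unless every violinist testified*.
The adjunct-island constraint bars QR out of an adverbial clause.
The ordering *every violinist* > *two doctors* is therefore underivable.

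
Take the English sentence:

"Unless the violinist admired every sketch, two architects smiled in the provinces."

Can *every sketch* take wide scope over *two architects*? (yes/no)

*every sketch* is embedded in the adjunct clause *unless the violinist admired every sketch*.
Adjuncts are opaque for quantifier raising; a quantifier in an adjunct stays inside it.
So *every sketch* cannot raise to a position above *two architects*.

No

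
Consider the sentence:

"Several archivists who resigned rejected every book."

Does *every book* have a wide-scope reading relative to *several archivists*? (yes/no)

The RC *who resigned* is an island, but *every book* is not inside it — it is the matrix object, a clausemate of *several archivists*.
No island intervenes, so both surface and inverse scope are derivable.

Yes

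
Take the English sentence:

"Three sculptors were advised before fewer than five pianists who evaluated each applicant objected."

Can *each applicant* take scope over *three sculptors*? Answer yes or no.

The target quantifier *each applicant* is part of the relative clause *who evaluated each applicant*, which is itself inside the adjunct *before fewer than five pianists who evaluated each applicant objected*.
Even if one barrier were somehow void, the other would still block QR.
The inverse ordering *each applicant* > *three sculptors* is therefore underivable.

No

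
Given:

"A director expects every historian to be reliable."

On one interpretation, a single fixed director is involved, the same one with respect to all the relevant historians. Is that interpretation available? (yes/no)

Yes

The paraphrase describes the scope ordering *a director* > *every historian*.
That is the surface-scope ordering, which is always one of the available readings — island constraints only ever restrict inverse scope.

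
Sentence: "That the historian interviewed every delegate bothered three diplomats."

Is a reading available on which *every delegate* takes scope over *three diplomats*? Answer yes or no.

The DP *every delegate* is contained in the sentential subject *that the historian interviewed every delegate*.
Sentential subjects are islands: a quantifier inside the subject clause cannot raise over the matrix predicate.
So the wide-scope reading for *every delegate* is blocked.

No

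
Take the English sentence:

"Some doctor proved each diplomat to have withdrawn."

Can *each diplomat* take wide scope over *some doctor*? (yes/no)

*each diplomat* is the subject of an ECM infinitive — the infinitival complement of an ECM verb is not a scope island, so *each diplomat* can raise into the matrix clause.
Ordinary QR to a clause-peripheral position gives the wide-scope LF for the lower DP.

Yes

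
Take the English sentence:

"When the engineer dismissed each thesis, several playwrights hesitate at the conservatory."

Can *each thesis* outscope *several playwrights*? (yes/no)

No

*each thesis* is embedded in the adjunct clause *when the engineer dismissed each thesis*.
Adjuncts are opaque for quantifier raising; a quantifier in an adjunct stays inside it.
*each thesis* is confined to the island and cannot take scope over *several playwrights*.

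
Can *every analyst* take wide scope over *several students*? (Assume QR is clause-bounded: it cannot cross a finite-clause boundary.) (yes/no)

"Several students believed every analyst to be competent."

ECM infinitives lack a CP barrier, so *every analyst* can QR over the matrix subject *several students*.
Nothing blocks QR of the lower DP to a position above the higher one, so inverse scope is available.

Yes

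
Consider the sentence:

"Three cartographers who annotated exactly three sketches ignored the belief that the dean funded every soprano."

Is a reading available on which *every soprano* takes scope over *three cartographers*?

No

*every soprano* occurs within the complex NP *the belief that the dean funded every soprano*.
Noun-complement clauses are scope islands (the Complex NP Constraint): a quantifier inside one cannot scope into the matrix.
The inverse ordering *every soprano* > *three cartographers* is therefore underivable.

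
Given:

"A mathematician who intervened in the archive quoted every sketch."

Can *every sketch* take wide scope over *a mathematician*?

The relative clause *who intervened in the archive* modifies *a mathematician*, but *every sketch* is not inside that relative clause — it is an argument of the matrix verb.
With no island boundary between them, the object can take inverse scope over the subject via ordinary QR within the clause.

Yes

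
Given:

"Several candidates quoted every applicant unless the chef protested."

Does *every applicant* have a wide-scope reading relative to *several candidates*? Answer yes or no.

Yes

Although there is an adjunct clause, *every applicant* is in the main clause, not inside the adjunct.
Ordinary QR to a clause-peripheral position gives the wide-scope LF for the lower DP.
Both orderings are possible: *several candidates* > *every applicant* and *every applicant* > *several candidates*.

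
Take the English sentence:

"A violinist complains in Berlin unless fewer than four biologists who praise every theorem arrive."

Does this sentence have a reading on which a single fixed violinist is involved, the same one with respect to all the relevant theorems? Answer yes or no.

The paraphrase describes the scope ordering *a violinist* > *every theorem*.
Nothing needs to raise for *a violinist* > *every theorem*, so no island constraint is at stake.

Yes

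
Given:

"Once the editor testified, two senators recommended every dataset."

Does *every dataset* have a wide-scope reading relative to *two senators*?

Yes

*every dataset* is a matrix argument; the adjunct is an island but the target quantifier is outside it.
Nothing blocks QR of the lower DP to a position above the higher one, so inverse scope is available.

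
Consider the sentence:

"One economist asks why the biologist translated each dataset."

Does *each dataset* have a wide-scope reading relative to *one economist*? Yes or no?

*each dataset* occurs within the embedded question *why the biologist translated each dataset*.
QR across an interrogative CP boundary is ruled out as a wh-island violation.
There is no licit LF on which *each dataset* c-commands *one economist*.

No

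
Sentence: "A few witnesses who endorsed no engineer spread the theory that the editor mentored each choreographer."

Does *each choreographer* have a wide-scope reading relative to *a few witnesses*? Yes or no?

The target quantifier *each choreographer* is part of the complex NP *the theory that the editor mentored each choreographer*.
Noun-complement clauses are scope islands (the Complex NP Constraint): a quantifier inside one cannot scope into the matrix.
*each choreographer* > *a few witnesses* would require crossing that boundary, which is illicit.

No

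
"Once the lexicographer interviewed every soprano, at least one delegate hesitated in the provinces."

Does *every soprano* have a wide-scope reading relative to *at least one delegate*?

No

*every soprano* occurs within the adjunct clause *once the lexicographer interviewed every soprano*.
Adjuncts are opaque for quantifier raising; a quantifier in an adjunct stays inside it.
So *every soprano* cannot raise to a position above *at least one delegate*.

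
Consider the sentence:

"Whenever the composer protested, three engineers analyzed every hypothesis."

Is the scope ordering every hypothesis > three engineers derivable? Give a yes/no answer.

The adjunct clause does not contain *every hypothesis*, which is the matrix object.
With no island boundary between them, the object can take inverse scope over the subject via ordinary QR within the clause.
So *every hypothesis* > *three engineers* is among the available readings.

Yes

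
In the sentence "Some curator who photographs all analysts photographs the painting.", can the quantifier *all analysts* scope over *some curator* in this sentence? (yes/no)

No

Structurally, *all analysts* is inside the relative clause *who photographs all analysts*.
QR out of a relative clause is ruled out by the relative-clause island constraint.
So the wide-scope reading for *all analysts* is blocked.
(Only the surface reading survives: one fixed curator with respect to all the relevant analysts.)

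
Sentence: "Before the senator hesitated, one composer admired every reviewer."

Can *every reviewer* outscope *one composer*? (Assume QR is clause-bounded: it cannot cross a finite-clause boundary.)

Yes

*every reviewer* is a matrix argument; the adjunct is an island but the target quantifier is outside it.
Ordinary QR to a clause-peripheral position gives the wide-scope LF for the lower DP.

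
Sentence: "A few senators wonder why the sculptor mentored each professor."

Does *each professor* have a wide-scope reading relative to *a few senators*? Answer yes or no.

The DP *each professor* is contained in the embedded question *why the sculptor mentored each professor*.
QR across an interrogative CP boundary is ruled out as a wh-island violation.
There is no licit LF on which *each professor* c-commands *a few senators*.

No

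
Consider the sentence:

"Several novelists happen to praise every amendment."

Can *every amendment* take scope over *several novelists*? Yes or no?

*every amendment* is the object of the infinitival complement of a raising predicate; raising infinitives are transparent for QR, so the two DPs are in effect clausemates.
No island intervenes, so both surface and inverse scope are derivable.
The sentence is scopally ambiguous between *several novelists* > *every amendment* and *every amendment* > *several novelists*.

Yes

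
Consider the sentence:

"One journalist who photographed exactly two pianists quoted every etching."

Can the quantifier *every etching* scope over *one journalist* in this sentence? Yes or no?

Yes

*every etching* sits in the matrix clause, not in the relative clause on *one journalist*.
Ordinary QR to a clause-peripheral position gives the wide-scope LF for the lower DP.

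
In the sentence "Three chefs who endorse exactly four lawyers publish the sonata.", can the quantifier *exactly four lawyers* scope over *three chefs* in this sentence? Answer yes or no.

No

Structurally, *exactly four lawyers* is inside the relative clause *who endorse exactly four lawyers*.
QR out of a relative clause is ruled out by the relative-clause island constraint.
*exactly four lawyers* is confined to the island and cannot take scope over *three chefs*.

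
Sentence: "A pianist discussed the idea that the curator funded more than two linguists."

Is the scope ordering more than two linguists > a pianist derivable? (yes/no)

No

The target quantifier *more than two linguists* is part of the complex NP *the idea that the curator funded more than two linguists*.
Since the clause is the complement of a nominal head, the CNPC blocks scope extraction.
So *more than two linguists* cannot raise high enough to outscope *a pianist*; only the surface ordering *a pianist* > *more than two linguists* is available.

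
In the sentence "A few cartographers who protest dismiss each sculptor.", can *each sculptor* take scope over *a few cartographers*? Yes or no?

Although the sentence contains a relative clause (*who protest*), *each sculptor* is outside it, in the matrix VP.
Nothing blocks QR of the lower DP to a position above the higher one, so inverse scope is available.
So *each sculptor* > *a few cartographers* is among the available readings.

Yes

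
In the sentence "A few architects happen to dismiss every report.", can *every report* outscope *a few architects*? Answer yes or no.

Yes

The matrix predicate is a raising verb, whose infinitival complement is not a scope island — *every report* can QR into the matrix clause.
No island intervenes, so both surface and inverse scope are derivable.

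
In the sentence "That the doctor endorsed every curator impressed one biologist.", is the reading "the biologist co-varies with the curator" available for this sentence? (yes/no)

That reading corresponds to *every curator* > *one biologist*.
*every curator* is embedded in the sentential subject *that the doctor endorsed every curator*.
Clausal subjects are scope islands; QR from inside the subject into the matrix is barred.
So the wide-scope reading for *every curator* is blocked.

No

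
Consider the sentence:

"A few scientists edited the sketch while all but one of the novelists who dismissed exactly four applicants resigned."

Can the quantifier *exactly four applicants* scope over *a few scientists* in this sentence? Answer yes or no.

No

*exactly four applicants* occurs within the relative clause *who dismissed exactly four applicants*, which is itself inside the adjunct *while all but one of the novelists who dismissed exactly four applicants resigned*.
The quantifier would have to escape first the RC and then the adjunct — two independent island violations.
Hence only narrow scope for *exactly four applicants* (under *a few scientists*) survives.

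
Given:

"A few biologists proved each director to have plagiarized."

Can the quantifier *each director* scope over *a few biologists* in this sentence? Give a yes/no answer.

*each director* is an ECM subject; ECM complements are not islands, and the embedded quantifier may take matrix scope.
With no island boundary between them, the object can take inverse scope over the subject via ordinary QR within the clause.
Both orderings are possible: *a few biologists* > *each director* and *each director* > *a few biologists*.

Yes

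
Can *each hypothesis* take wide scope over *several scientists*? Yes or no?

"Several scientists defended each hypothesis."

*several scientists* and *each hypothesis* are co-arguments of the matrix verb, with nothing but a clause-internal boundary between them.
No island intervenes, so both surface and inverse scope are derivable.

Yes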